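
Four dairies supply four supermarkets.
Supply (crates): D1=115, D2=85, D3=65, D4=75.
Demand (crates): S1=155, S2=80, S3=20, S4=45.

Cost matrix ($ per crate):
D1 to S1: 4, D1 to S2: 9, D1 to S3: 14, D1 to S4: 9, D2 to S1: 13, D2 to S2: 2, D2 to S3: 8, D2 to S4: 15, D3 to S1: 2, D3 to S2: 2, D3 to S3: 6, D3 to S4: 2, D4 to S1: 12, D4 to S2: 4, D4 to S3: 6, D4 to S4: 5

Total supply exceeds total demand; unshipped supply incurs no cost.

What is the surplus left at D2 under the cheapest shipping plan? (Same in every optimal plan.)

Minimum-cost shipments:
  D1→S1: 115 × $4 = $460
  D2→S2: 80 × $2 = $160
  D3→S1: 40 × $2 = $80
  D3→S4: 25 × $2 = $50
  D4→S3: 20 × $6 = $120
  D4→S4: 20 × $5 = $100
Total cost = $970.
D2 ships 80 of its 85, leaving 5.

5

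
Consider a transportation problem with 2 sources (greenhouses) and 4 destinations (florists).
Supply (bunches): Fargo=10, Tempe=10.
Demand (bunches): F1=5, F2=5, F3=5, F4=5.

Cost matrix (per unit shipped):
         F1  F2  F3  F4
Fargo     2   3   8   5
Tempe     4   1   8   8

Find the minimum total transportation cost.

One minimum-cost allocation:
  Fargo to F1: 5 × 2 = 10
  Fargo to F4: 5 × 5 = 25
  Tempe to F2: 5 × 1 = 5
  Tempe to F3: 5 × 8 = 40
Total = 10 + 25 + 5 + 40 = 80.
(Supply check: Fargo ships 10; Tempe ships 10.)

80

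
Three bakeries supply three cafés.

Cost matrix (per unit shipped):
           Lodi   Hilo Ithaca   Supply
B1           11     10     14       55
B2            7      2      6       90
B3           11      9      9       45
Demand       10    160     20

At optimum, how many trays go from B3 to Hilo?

Solving gives:
  B1→Lodi: 10 × 11 = 110
  B1→Hilo: 45 × 10 = 450
  B2→Hilo: 90 × 2 = 180
  B3→Hilo: 25 × 9 = 225
  B3→Ithaca: 20 × 9 = 180
Total cost = 1145.
So B3→Hilo carries 25 trays.

25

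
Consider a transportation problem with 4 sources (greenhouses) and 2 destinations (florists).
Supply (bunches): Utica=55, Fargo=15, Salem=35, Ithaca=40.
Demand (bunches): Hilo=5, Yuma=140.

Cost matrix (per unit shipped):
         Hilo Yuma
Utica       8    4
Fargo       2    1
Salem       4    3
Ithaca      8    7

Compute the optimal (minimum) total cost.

Optimal allocation:
  Utica–Yuma: 55 bunches
  Fargo–Yuma: 15 bunches
  Salem–Hilo: 5 bunches
  Salem–Yuma: 30 bunches
  Ithaca–Yuma: 40 bunches
Total cost = 625.

625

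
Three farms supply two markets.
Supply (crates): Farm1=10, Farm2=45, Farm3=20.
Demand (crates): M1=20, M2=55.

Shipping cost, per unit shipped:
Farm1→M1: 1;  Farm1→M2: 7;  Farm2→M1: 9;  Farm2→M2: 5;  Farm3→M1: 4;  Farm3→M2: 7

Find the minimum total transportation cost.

Optimal allocation:
  Farm1–M1: 10 × 1 = 10
  Farm2–M2: 45 × 5 = 225
  Farm3–M1: 10 × 4 = 40
  Farm3–M2: 10 × 7 = 70
Total = 10 + 225 + 40 + 70 = 345.

345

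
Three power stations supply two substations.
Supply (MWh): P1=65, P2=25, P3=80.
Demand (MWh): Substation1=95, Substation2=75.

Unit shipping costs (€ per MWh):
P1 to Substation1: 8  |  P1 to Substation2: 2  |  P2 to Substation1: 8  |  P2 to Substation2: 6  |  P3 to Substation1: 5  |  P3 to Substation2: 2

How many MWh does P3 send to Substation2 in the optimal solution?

The minimum-cost plan:
  P1–Substation2: 65 × €2 = €130
  P2–Substation1: 25 × €8 = €200
  P3–Substation1: 70 × €5 = €350
  P3–Substation2: 10 × €2 = €20
Total cost = €700.
So P3→Substation2 carries 10 MWh.

10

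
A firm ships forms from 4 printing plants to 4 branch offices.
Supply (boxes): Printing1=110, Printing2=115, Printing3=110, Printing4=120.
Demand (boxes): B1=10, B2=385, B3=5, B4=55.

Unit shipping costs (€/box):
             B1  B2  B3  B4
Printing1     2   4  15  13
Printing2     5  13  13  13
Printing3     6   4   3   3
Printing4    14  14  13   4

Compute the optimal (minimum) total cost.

3420

A cheapest plan:
  Printing1→B2: 110 × €4 = €440
  Printing2→B1: 10 × €5 = €50
  Printing2→B2: 105 × €13 = €1365
  Printing3→B2: 105 × €4 = €420
  Printing3→B3: 5 × €3 = €15
  Printing4→B2: 65 × €14 = €910
  Printing4→B4: 55 × €4 = €220
Total = 440 + 50 + 1365 + 420 + 15 + 910 + 220 = €3420.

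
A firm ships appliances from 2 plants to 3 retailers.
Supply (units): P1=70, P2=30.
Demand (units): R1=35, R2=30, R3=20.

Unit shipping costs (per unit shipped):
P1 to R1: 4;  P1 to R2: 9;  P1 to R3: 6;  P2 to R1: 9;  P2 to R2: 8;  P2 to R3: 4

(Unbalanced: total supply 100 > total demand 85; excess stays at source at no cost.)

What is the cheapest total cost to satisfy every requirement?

One minimum-cost allocation:
  P1 to R1: 35 × 4 = 140
  P1 to R2: 20 × 9 = 180
  P2 to R2: 10 × 8 = 80
  P2 to R3: 20 × 4 = 80
Total = 140 + 180 + 80 + 80 = 480.

480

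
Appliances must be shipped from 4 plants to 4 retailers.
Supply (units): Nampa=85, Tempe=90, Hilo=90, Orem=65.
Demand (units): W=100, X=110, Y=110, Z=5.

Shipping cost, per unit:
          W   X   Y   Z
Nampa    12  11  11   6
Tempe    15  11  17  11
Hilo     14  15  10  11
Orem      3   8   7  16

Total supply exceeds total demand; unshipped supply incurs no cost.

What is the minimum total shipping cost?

2975

A cheapest plan:
  Nampa→W: 35 × 12 = 420
  Nampa→X: 20 × 11 = 220
  Nampa→Y: 20 × 11 = 220
  Nampa→Z: 5 × 6 = 30
  Tempe→X: 90 × 11 = 990
  Hilo→Y: 90 × 10 = 900
  Orem→W: 65 × 3 = 195
Total = 420 + 220 + 220 + 30 + 990 + 900 + 195 = 2975.
(Supply check: Nampa ships 80; Tempe ships 90; Hilo ships 90; Orem ships 65.)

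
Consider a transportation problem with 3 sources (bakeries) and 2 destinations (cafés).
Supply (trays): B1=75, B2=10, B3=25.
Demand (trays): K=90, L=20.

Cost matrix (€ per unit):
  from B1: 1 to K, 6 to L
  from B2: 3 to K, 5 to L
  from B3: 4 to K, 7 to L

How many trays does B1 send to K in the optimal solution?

75

The minimum-cost plan:
  B1–K: 75 × €1 = €75
  B2–L: 10 × €5 = €50
  B3–K: 15 × €4 = €60
  B3–L: 10 × €7 = €70
Total cost = €255.
So B1→K carries 75 trays.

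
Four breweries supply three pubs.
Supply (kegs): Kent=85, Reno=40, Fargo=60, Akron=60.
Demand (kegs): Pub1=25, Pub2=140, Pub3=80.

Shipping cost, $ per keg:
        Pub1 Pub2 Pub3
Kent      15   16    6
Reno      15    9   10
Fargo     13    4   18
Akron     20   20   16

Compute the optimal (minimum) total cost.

An optimal shipping plan:
  Kent→Pub1: 5 × $15 = $75
  Kent→Pub3: 80 × $6 = $480
  Reno→Pub2: 40 × $9 = $360
  Fargo→Pub2: 60 × $4 = $240
  Akron→Pub1: 20 × $20 = $400
  Akron→Pub2: 40 × $20 = $800
Total = 75 + 480 + 360 + 240 + 400 + 800 = $2355.

2355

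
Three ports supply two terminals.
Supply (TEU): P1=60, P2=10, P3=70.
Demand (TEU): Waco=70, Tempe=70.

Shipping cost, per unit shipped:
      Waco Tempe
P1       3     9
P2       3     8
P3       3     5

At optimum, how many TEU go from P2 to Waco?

Solving gives:
  P1 to Waco: 60 × 3 = 180
  P2 to Waco: 10 × 3 = 30
  P3 to Tempe: 70 × 5 = 350
Total cost = 560.
So P2→Waco carries 10 TEU.

10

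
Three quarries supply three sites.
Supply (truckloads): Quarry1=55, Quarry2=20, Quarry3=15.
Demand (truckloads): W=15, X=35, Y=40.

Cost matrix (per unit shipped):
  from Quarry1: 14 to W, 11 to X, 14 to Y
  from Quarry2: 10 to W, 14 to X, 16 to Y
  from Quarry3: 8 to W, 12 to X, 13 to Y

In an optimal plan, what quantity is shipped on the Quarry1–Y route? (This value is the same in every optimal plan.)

20

Solving gives:
  Quarry1 to X: 35 truckloads
  Quarry1 to Y: 20 truckloads
  Quarry2 to W: 15 truckloads
  Quarry2 to Y: 5 truckloads
  Quarry3 to Y: 15 truckloads
Total cost = 1090.
So Quarry1→Y carries 20 truckloads.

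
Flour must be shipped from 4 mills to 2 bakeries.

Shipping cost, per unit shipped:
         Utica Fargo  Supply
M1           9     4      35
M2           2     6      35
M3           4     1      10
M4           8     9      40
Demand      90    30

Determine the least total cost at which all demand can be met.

595

An optimal shipping plan:
  M1–Utica: 5 × 9 = 45
  M1–Fargo: 30 × 4 = 120
  M2–Utica: 35 × 2 = 70
  M3–Utica: 10 × 4 = 40
  M4–Utica: 40 × 8 = 320
Total = 45 + 120 + 70 + 40 + 320 = 595.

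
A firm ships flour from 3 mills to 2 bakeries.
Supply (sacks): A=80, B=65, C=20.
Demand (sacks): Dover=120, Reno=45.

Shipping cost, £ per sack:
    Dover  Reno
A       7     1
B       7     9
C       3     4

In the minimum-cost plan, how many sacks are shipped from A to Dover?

The minimum-cost plan:
  A→Dover: 35 sacks
  A→Reno: 45 sacks
  B→Dover: 65 sacks
  C→Dover: 20 sacks
Total cost = £805.
So A→Dover carries 35 sacks.

35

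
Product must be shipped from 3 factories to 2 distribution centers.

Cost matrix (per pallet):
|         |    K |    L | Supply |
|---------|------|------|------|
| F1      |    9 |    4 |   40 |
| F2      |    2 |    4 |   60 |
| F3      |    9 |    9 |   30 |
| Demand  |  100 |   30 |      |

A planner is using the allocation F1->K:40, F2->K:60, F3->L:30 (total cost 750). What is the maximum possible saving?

150

Current plan cost = 40·9 + 60·2 + 30·9 = 750.
Optimal plan:
  F1->K: 10 pallets
  F1->L: 30 pallets
  F2->K: 60 pallets
  F3->K: 30 pallets
Optimal cost = 600.
Saving = 750 − 600 = 150.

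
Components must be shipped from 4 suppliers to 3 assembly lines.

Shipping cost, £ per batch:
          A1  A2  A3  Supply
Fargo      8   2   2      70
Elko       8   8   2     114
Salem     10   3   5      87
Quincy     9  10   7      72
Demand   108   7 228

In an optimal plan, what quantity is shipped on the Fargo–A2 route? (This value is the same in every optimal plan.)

0

Optimal shipments:
  Fargo to A3: 70 batches
  Elko to A3: 114 batches
  Salem to A1: 36 batches
  Salem to A2: 7 batches
  Salem to A3: 44 batches
  Quincy to A1: 72 batches
Total cost = £1617.
The route Fargo→A2 is not used.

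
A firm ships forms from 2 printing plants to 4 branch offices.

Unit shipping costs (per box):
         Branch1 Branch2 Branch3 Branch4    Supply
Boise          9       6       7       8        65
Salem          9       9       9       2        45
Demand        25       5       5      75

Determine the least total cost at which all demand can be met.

620

One minimum-cost allocation:
  Boise to Branch1: 25 × 9 = 225
  Boise to Branch2: 5 × 6 = 30
  Boise to Branch3: 5 × 7 = 35
  Boise to Branch4: 30 × 8 = 240
  Salem to Branch4: 45 × 2 = 90
Total = 225 + 30 + 35 + 240 + 90 = 620.
(Supply check: Boise ships 65; Salem ships 45.)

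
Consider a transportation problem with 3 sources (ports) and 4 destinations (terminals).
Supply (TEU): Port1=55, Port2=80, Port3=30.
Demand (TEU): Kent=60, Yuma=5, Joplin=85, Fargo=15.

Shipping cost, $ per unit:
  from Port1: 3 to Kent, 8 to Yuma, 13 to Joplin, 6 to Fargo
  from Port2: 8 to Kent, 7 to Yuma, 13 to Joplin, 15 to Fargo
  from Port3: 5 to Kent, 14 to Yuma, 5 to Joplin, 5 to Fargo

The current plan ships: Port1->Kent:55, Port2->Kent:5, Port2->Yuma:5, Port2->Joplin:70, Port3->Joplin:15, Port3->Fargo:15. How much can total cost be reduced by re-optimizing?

Current plan cost = 55·3 + 5·8 + 5·7 + 70·13 + 15·5 + 15·5 = $1300.
Optimal plan:
  Port1–Kent: 40 × $3 = $120
  Port1–Fargo: 15 × $6 = $90
  Port2–Kent: 20 × $8 = $160
  Port2–Yuma: 5 × $7 = $35
  Port2–Joplin: 55 × $13 = $715
  Port3–Joplin: 30 × $5 = $150
Optimal cost = $1270.
Saving = 1300 − 1270 = $30.

30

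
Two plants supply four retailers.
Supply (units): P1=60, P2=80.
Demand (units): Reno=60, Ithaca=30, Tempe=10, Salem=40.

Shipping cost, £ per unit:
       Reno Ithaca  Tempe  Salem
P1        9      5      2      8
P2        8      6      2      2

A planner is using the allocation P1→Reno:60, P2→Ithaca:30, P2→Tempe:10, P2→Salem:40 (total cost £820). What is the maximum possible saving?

Current plan cost = 60·9 + 30·6 + 10·2 + 40·2 = £820.
Optimal plan:
  P1 to Reno: 20 × £9 = £180
  P1 to Ithaca: 30 × £5 = £150
  P1 to Tempe: 10 × £2 = £20
  P2 to Reno: 40 × £8 = £320
  P2 to Salem: 40 × £2 = £80
Optimal cost = £750.
Saving = 820 − 750 = £70.

70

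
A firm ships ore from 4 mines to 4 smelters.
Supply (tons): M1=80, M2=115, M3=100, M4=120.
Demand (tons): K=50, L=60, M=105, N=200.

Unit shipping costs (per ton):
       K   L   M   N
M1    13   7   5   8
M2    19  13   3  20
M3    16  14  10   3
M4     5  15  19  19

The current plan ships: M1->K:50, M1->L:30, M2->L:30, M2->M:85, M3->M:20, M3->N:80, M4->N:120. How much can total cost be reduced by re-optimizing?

1460

Current plan cost = 50·13 + 30·7 + 30·13 + 85·3 + 20·10 + 80·3 + 120·19 = 4225.
Optimal plan:
  M1 to N: 80 tons
  M2 to L: 10 tons
  M2 to M: 105 tons
  M3 to N: 100 tons
  M4 to K: 50 tons
  M4 to L: 50 tons
  M4 to N: 20 tons
Optimal cost = 2765.
Saving = 4225 − 2765 = 1460.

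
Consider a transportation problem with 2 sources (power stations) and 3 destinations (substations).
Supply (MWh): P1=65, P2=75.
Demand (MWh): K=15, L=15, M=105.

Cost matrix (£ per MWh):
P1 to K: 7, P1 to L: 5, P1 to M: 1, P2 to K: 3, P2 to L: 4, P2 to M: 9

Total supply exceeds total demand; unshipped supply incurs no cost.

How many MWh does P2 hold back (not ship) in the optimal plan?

An optimal plan:
  P1->M: 65 × £1 = £65
  P2->K: 15 × £3 = £45
  P2->L: 15 × £4 = £60
  P2->M: 40 × £9 = £360
Total cost = £530.
P2 ships 70 of its 75, leaving 5.

5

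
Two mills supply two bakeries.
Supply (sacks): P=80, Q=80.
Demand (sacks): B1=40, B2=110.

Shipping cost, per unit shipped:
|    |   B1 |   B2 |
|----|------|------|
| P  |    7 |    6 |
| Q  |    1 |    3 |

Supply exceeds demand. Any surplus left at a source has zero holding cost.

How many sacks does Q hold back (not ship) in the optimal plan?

0

An optimal plan:
  P→B2: 70 × 6 = 420
  Q→B1: 40 × 1 = 40
  Q→B2: 40 × 3 = 120
Total cost = 580.
Q ships 80 of its 80, leaving 0.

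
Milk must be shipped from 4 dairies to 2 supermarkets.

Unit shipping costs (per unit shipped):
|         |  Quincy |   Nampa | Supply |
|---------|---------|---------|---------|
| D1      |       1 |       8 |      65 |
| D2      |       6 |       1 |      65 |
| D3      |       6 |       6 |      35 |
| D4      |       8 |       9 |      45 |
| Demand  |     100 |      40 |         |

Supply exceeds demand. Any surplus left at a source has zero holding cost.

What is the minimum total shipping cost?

A cheapest plan:
  D1->Quincy: 65 × 1 = 65
  D2->Nampa: 40 × 1 = 40
  D3->Quincy: 35 × 6 = 210
Total = 65 + 40 + 210 = 315.

315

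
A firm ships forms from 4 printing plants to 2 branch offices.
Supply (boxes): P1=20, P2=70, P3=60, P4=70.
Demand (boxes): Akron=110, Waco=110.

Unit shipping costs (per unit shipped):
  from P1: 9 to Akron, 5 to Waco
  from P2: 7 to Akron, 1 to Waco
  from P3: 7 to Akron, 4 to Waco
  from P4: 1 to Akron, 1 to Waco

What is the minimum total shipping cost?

One minimum-cost allocation:
  P1 to Waco: 20 × 5 = 100
  P2 to Waco: 70 × 1 = 70
  P3 to Akron: 40 × 7 = 280
  P3 to Waco: 20 × 4 = 80
  P4 to Akron: 70 × 1 = 70
Total = 100 + 70 + 280 + 80 + 70 = 600.

600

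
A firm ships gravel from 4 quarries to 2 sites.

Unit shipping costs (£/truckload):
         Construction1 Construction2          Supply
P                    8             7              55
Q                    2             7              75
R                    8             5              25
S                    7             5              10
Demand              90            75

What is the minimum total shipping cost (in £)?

725

One minimum-cost allocation:
  P->Construction1: 15 × £8 = £120
  P->Construction2: 40 × £7 = £280
  Q->Construction1: 75 × £2 = £150
  R->Construction2: 25 × £5 = £125
  S->Construction2: 10 × £5 = £50
Total = 120 + 280 + 150 + 125 + 50 = £725.
(Supply check: P ships 55; Q ships 75; R ships 25; S ships 10.)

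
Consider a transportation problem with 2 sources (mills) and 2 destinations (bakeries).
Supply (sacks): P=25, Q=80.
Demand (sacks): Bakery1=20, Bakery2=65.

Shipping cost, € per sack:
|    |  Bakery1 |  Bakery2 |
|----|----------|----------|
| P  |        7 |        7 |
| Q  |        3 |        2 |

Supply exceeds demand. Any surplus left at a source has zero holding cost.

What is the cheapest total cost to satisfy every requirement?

210

A cheapest plan:
  P→Bakery1: 5 × €7 = €35
  Q→Bakery1: 15 × €3 = €45
  Q→Bakery2: 65 × €2 = €130
Total = 35 + 45 + 130 = €210.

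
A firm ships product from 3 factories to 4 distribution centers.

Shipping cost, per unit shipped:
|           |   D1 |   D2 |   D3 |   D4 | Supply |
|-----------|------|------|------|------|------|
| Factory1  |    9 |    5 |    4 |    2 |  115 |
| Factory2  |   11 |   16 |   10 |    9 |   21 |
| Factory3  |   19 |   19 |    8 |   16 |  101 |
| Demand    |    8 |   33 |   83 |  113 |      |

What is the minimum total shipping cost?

Optimal allocation:
  Factory1–D2: 33 × 5 = 165
  Factory1–D4: 82 × 2 = 164
  Factory2–D1: 8 × 11 = 88
  Factory2–D4: 13 × 9 = 117
  Factory3–D3: 83 × 8 = 664
  Factory3–D4: 18 × 16 = 288
Total = 165 + 164 + 88 + 117 + 664 + 288 = 1486.
(Supply check: Factory1 ships 115; Factory2 ships 21; Factory3 ships 101.)

1486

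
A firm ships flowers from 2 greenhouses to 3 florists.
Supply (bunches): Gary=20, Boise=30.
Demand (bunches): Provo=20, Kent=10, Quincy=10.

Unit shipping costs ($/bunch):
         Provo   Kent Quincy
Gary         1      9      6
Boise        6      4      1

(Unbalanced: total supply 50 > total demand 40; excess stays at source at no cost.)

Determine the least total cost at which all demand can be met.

An optimal shipping plan:
  Gary->Provo: 20 × $1 = $20
  Boise->Kent: 10 × $4 = $40
  Boise->Quincy: 10 × $1 = $10
Total = 20 + 40 + 10 = $70.

70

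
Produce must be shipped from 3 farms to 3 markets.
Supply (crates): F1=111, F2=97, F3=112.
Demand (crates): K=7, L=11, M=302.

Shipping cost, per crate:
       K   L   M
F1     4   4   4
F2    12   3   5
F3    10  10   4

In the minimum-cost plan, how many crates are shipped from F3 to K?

0

The minimum-cost plan:
  F1→K: 7 × 4 = 28
  F1→M: 104 × 4 = 416
  F2→L: 11 × 3 = 33
  F2→M: 86 × 5 = 430
  F3→M: 112 × 4 = 448
Total cost = 1355.
The route F3→K is not used.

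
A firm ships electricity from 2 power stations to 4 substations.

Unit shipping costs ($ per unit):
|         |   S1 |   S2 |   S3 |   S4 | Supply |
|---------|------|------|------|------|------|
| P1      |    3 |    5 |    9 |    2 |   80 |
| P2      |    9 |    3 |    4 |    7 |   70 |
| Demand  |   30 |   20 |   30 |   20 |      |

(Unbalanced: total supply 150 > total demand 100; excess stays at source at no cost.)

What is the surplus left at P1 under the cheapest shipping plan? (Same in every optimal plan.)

An optimal plan:
  P1–S1: 30 × $3 = $90
  P1–S4: 20 × $2 = $40
  P2–S2: 20 × $3 = $60
  P2–S3: 30 × $4 = $120
Total cost = $310.
P1 ships 50 of its 80, leaving 30.

30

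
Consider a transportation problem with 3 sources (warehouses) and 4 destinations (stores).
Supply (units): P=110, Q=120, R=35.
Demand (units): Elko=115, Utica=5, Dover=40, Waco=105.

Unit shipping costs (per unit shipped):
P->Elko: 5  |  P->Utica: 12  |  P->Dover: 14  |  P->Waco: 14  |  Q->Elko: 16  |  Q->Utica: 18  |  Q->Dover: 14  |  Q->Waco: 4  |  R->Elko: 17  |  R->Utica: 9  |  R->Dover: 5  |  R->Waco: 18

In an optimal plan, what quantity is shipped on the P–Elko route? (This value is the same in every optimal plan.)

110

Optimal shipments:
  P to Elko: 110 × 5 = 550
  Q to Elko: 5 × 16 = 80
  Q to Utica: 5 × 18 = 90
  Q to Dover: 5 × 14 = 70
  Q to Waco: 105 × 4 = 420
  R to Dover: 35 × 5 = 175
Total cost = 1385.
So P→Elko carries 110 units.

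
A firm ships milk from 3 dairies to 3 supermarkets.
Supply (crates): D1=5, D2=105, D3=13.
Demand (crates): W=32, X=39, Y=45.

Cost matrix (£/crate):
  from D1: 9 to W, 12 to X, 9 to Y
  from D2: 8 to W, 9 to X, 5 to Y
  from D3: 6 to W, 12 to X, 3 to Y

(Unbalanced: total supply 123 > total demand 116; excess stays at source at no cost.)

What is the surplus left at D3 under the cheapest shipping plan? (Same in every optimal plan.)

An optimal plan:
  D2 to W: 32 × £8 = £256
  D2 to X: 39 × £9 = £351
  D2 to Y: 32 × £5 = £160
  D3 to Y: 13 × £3 = £39
Total cost = £806.
D3 ships 13 of its 13, leaving 0.

0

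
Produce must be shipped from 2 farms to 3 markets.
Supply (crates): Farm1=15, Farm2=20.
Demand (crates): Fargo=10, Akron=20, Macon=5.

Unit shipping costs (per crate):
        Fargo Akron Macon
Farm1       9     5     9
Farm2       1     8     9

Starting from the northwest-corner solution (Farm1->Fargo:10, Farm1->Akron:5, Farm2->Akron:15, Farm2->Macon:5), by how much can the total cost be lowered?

Current plan cost = 10·9 + 5·5 + 15·8 + 5·9 = 280.
Optimal plan:
  Farm1->Akron: 15 × 5 = 75
  Farm2->Fargo: 10 × 1 = 10
  Farm2->Akron: 5 × 8 = 40
  Farm2->Macon: 5 × 9 = 45
Optimal cost = 170.
Saving = 280 − 170 = 110.

110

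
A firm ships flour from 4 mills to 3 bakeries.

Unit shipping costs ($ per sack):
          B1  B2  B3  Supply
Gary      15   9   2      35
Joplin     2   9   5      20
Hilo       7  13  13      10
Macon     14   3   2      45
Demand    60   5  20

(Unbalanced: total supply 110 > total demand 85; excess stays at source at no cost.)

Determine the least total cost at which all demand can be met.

585

One minimum-cost allocation:
  Gary to B3: 10 × $2 = $20
  Joplin to B1: 20 × $2 = $40
  Hilo to B1: 10 × $7 = $70
  Macon to B1: 30 × $14 = $420
  Macon to B2: 5 × $3 = $15
  Macon to B3: 10 × $2 = $20
Total = 20 + 40 + 70 + 420 + 15 + 20 = $585.
(Supply check: Gary ships 10; Joplin ships 20; Hilo ships 10; Macon ships 45.)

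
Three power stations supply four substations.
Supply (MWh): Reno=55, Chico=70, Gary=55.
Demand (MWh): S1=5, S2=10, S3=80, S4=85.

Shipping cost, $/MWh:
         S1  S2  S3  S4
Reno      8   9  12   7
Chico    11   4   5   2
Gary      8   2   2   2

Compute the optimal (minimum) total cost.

735

One minimum-cost allocation:
  Reno–S1: 5 MWh
  Reno–S2: 10 MWh
  Reno–S4: 40 MWh
  Chico–S3: 25 MWh
  Chico–S4: 45 MWh
  Gary–S3: 55 MWh
Total cost = $735.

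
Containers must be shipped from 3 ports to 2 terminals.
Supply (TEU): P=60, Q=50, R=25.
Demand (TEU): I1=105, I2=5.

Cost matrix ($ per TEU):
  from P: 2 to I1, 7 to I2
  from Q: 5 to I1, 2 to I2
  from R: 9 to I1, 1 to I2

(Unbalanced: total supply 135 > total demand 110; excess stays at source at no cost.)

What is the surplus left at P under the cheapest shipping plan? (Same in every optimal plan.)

An optimal plan:
  P->I1: 60 TEU
  Q->I1: 45 TEU
  R->I2: 5 TEU
Total cost = $350.
P ships 60 of its 60, leaving 0.

0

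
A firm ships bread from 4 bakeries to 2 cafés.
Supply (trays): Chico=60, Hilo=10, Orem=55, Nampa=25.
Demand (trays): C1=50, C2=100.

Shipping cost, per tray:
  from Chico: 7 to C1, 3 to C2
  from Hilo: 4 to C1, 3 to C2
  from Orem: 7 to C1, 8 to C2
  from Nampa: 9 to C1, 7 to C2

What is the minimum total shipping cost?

Optimal allocation:
  Chico to C2: 60 trays
  Hilo to C2: 10 trays
  Orem to C1: 50 trays
  Orem to C2: 5 trays
  Nampa to C2: 25 trays
Total cost = 775.

775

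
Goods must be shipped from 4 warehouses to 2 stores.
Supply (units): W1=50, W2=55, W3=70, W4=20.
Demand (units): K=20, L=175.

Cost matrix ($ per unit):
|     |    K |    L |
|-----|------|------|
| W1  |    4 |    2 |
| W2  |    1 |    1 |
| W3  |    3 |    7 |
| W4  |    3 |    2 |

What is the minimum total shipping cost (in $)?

605

Optimal allocation:
  W1→L: 50 × $2 = $100
  W2→L: 55 × $1 = $55
  W3→K: 20 × $3 = $60
  W3→L: 50 × $7 = $350
  W4→L: 20 × $2 = $40
Total = 100 + 55 + 60 + 350 + 40 = $605.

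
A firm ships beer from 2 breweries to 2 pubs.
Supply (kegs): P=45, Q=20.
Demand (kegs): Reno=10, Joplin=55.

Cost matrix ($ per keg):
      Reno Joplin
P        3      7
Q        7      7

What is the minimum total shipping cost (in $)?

One minimum-cost allocation:
  P→Reno: 10 kegs
  P→Joplin: 35 kegs
  Q→Joplin: 20 kegs
Total cost = $415.
(Supply check: P ships 45; Q ships 20.)

415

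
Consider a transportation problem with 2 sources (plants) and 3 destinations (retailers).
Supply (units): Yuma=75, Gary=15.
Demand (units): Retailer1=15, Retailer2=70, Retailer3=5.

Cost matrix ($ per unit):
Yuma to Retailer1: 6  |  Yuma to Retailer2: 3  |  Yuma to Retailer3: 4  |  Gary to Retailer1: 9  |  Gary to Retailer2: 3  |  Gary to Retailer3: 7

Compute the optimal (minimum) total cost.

One minimum-cost allocation:
  Yuma->Retailer1: 15 × $6 = $90
  Yuma->Retailer2: 55 × $3 = $165
  Yuma->Retailer3: 5 × $4 = $20
  Gary->Retailer2: 15 × $3 = $45
Total = 90 + 165 + 20 + 45 = $320.

320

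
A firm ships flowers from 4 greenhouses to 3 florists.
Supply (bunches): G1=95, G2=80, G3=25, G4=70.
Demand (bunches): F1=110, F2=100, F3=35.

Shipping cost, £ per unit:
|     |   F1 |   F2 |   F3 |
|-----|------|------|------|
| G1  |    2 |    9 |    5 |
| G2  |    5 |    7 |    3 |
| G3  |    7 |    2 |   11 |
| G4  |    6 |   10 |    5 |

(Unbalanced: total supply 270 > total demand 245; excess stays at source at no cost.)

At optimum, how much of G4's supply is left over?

25

An optimal plan:
  G1→F1: 95 × £2 = £190
  G2→F2: 75 × £7 = £525
  G2→F3: 5 × £3 = £15
  G3→F2: 25 × £2 = £50
  G4→F1: 15 × £6 = £90
  G4→F3: 30 × £5 = £150
Total cost = £1020.
G4 ships 45 of its 70, leaving 25.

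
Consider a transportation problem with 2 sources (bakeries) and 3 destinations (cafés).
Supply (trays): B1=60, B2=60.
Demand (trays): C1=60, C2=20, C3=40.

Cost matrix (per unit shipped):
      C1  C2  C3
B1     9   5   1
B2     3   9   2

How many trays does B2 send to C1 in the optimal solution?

Optimal shipments:
  B1 to C2: 20 × 5 = 100
  B1 to C3: 40 × 1 = 40
  B2 to C1: 60 × 3 = 180
Total cost = 320.
So B2→C1 carries 60 trays.

60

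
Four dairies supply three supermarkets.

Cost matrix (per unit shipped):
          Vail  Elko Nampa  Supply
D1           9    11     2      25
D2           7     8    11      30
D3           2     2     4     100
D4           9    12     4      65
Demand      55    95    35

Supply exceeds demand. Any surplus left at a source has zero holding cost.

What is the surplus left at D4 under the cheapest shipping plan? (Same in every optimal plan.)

35

An optimal plan:
  D1 to Nampa: 25 crates
  D2 to Vail: 30 crates
  D3 to Vail: 5 crates
  D3 to Elko: 95 crates
  D4 to Vail: 20 crates
  D4 to Nampa: 10 crates
Total cost = 680.
D4 ships 30 of its 65, leaving 35.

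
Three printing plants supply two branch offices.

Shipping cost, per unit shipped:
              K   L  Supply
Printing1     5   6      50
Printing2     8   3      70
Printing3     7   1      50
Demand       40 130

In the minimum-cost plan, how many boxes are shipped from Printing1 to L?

10

Solving gives:
  Printing1→K: 40 × 5 = 200
  Printing1→L: 10 × 6 = 60
  Printing2→L: 70 × 3 = 210
  Printing3→L: 50 × 1 = 50
Total cost = 520.
So Printing1→L carries 10 boxes.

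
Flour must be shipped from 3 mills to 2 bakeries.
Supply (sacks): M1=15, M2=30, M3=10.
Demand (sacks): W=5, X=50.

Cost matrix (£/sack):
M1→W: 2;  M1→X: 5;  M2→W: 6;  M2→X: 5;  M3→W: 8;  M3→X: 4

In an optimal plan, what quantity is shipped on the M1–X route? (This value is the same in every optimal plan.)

Solving gives:
  M1→W: 5 × £2 = £10
  M1→X: 10 × £5 = £50
  M2→X: 30 × £5 = £150
  M3→X: 10 × £4 = £40
Total cost = £250.
So M1→X carries 10 sacks.

10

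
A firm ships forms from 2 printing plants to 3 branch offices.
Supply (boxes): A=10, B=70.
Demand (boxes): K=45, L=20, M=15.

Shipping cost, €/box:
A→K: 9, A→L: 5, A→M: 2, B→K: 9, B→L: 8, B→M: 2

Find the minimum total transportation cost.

565

Optimal allocation:
  A–L: 10 boxes
  B–K: 45 boxes
  B–L: 10 boxes
  B–M: 15 boxes
Total cost = €565.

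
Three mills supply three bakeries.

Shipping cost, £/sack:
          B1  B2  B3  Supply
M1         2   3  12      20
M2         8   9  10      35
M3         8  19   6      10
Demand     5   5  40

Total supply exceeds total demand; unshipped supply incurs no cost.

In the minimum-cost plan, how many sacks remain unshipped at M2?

An optimal plan:
  M1→B1: 5 × £2 = £10
  M1→B2: 5 × £3 = £15
  M2→B3: 30 × £10 = £300
  M3→B3: 10 × £6 = £60
Total cost = £385.
M2 ships 30 of its 35, leaving 5.

5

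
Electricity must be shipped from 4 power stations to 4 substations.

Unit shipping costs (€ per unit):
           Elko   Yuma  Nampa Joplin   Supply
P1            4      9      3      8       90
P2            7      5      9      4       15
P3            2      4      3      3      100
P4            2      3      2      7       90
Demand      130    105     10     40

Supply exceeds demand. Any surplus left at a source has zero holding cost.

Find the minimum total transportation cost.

A cheapest plan:
  P1→Elko: 70 × €4 = €280
  P1→Nampa: 10 × €3 = €30
  P2→Yuma: 15 × €5 = €75
  P3→Elko: 60 × €2 = €120
  P3→Joplin: 40 × €3 = €120
  P4→Yuma: 90 × €3 = €270
Total = 280 + 30 + 75 + 120 + 120 + 270 = €895.
(Supply check: P1 ships 80; P2 ships 15; P3 ships 100; P4 ships 90.)

895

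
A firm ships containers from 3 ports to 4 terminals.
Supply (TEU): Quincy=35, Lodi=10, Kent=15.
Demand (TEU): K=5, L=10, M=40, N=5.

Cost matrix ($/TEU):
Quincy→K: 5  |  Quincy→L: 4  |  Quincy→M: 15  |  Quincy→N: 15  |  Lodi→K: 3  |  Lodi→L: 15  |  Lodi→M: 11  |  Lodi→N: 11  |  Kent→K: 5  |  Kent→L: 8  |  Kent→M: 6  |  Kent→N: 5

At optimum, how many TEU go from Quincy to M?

20

The minimum-cost plan:
  Quincy->K: 5 × $5 = $25
  Quincy->L: 10 × $4 = $40
  Quincy->M: 20 × $15 = $300
  Lodi->M: 10 × $11 = $110
  Kent->M: 10 × $6 = $60
  Kent->N: 5 × $5 = $25
Total cost = $560.
So Quincy→M carries 20 TEU.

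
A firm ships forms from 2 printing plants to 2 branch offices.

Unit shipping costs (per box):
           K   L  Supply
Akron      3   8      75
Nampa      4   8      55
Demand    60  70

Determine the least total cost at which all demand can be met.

A cheapest plan:
  Akron→K: 60 × 3 = 180
  Akron→L: 15 × 8 = 120
  Nampa→L: 55 × 8 = 440
Total = 180 + 120 + 440 = 740.
(Supply check: Akron ships 75; Nampa ships 55.)

740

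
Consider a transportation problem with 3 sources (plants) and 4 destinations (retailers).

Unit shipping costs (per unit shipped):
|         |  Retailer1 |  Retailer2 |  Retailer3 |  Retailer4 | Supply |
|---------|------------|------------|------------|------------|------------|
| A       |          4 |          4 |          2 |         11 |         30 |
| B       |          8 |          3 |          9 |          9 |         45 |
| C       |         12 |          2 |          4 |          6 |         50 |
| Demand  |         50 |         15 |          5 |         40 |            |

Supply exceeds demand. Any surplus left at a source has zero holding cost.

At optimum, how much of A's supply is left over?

0

An optimal plan:
  A->Retailer1: 30 × 4 = 120
  B->Retailer1: 20 × 8 = 160
  B->Retailer2: 10 × 3 = 30
  C->Retailer2: 5 × 2 = 10
  C->Retailer3: 5 × 4 = 20
  C->Retailer4: 40 × 6 = 240
Total cost = 580.
A ships 30 of its 30, leaving 0.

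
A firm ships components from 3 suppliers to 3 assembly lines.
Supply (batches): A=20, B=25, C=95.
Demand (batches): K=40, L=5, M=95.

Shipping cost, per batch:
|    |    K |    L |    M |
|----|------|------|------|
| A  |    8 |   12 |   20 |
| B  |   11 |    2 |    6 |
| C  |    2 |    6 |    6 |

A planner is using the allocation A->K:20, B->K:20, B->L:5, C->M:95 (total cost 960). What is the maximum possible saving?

180

Current plan cost = 20·8 + 20·11 + 5·2 + 95·6 = 960.
Optimal plan:
  A to K: 20 × 8 = 160
  B to L: 5 × 2 = 10
  B to M: 20 × 6 = 120
  C to K: 20 × 2 = 40
  C to M: 75 × 6 = 450
Optimal cost = 780.
Saving = 960 − 780 = 180.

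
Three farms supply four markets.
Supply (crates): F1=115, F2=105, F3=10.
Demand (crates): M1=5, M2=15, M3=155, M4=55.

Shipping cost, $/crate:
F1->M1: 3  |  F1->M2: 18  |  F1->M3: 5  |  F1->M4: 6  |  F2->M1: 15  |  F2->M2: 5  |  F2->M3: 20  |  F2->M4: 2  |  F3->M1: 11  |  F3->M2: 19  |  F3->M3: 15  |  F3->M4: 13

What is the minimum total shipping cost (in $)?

1585

One minimum-cost allocation:
  F1→M3: 115 × $5 = $575
  F2→M1: 5 × $15 = $75
  F2→M2: 15 × $5 = $75
  F2→M3: 30 × $20 = $600
  F2→M4: 55 × $2 = $110
  F3→M3: 10 × $15 = $150
Total = 575 + 75 + 75 + 600 + 110 + 150 = $1585.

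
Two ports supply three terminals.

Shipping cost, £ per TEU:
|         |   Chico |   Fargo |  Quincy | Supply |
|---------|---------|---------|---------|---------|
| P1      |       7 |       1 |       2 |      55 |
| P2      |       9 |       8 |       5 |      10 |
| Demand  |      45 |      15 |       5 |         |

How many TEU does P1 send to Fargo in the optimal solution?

15

Solving gives:
  P1→Chico: 35 TEU
  P1→Fargo: 15 TEU
  P1→Quincy: 5 TEU
  P2→Chico: 10 TEU
Total cost = £360.
So P1→Fargo carries 15 TEU.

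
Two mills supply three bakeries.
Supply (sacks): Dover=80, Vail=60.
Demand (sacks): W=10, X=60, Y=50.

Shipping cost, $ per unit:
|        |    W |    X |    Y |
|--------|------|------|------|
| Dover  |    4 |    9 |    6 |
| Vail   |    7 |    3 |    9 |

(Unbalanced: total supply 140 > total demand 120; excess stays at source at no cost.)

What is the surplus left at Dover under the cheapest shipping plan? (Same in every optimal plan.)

Minimum-cost shipments:
  Dover→W: 10 × $4 = $40
  Dover→Y: 50 × $6 = $300
  Vail→X: 60 × $3 = $180
Total cost = $520.
Dover ships 60 of its 80, leaving 20.

20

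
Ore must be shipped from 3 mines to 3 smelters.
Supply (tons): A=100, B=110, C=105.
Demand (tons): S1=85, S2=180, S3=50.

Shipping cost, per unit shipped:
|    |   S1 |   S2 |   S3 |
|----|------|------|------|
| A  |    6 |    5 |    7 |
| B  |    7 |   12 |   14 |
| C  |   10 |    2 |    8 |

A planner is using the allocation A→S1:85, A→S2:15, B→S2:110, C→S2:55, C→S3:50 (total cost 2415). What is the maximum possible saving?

Current plan cost = 85·6 + 15·5 + 110·12 + 55·2 + 50·8 = 2415.
Optimal plan:
  A–S2: 50 tons
  A–S3: 50 tons
  B–S1: 85 tons
  B–S2: 25 tons
  C–S2: 105 tons
Optimal cost = 1705.
Saving = 2415 − 1705 = 710.

710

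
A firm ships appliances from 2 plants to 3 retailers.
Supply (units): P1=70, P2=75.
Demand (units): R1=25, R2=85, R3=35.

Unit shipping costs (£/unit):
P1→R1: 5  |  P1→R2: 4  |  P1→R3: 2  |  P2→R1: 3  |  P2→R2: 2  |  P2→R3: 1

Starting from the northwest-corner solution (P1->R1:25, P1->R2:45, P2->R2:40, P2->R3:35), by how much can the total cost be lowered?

35

Current plan cost = 25·5 + 45·4 + 40·2 + 35·1 = £420.
Optimal plan:
  P1 to R1: 25 × £5 = £125
  P1 to R2: 10 × £4 = £40
  P1 to R3: 35 × £2 = £70
  P2 to R2: 75 × £2 = £150
Optimal cost = £385.
Saving = 420 − 385 = £35.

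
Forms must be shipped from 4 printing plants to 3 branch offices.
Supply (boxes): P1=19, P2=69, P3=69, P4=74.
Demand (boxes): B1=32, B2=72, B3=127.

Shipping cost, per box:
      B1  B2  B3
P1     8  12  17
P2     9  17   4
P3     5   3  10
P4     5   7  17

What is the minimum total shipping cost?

1533

One minimum-cost allocation:
  P1 to B3: 19 × 17 = 323
  P2 to B3: 69 × 4 = 276
  P3 to B2: 30 × 3 = 90
  P3 to B3: 39 × 10 = 390
  P4 to B1: 32 × 5 = 160
  P4 to B2: 42 × 7 = 294
Total = 323 + 276 + 90 + 390 + 160 + 294 = 1533.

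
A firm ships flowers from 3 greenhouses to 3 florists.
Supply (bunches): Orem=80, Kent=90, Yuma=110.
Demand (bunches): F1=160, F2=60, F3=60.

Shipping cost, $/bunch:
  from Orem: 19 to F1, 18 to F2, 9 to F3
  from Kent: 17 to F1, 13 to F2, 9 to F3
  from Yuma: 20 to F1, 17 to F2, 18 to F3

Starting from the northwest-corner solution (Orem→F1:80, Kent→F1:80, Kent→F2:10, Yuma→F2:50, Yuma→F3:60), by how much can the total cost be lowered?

530

Current plan cost = 80·19 + 80·17 + 10·13 + 50·17 + 60·18 = $4940.
Optimal plan:
  Orem→F1: 20 bunches
  Orem→F3: 60 bunches
  Kent→F1: 30 bunches
  Kent→F2: 60 bunches
  Yuma→F1: 110 bunches
Optimal cost = $4410.
Saving = 4940 − 4410 = $530.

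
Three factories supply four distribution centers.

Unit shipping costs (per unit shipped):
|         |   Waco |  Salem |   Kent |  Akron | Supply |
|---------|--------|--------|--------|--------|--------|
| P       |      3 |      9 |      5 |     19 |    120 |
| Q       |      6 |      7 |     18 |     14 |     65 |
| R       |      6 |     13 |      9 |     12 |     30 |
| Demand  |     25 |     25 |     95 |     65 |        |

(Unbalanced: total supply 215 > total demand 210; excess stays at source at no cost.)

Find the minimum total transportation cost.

An optimal shipping plan:
  P–Waco: 25 pallets
  P–Kent: 95 pallets
  Q–Salem: 25 pallets
  Q–Akron: 35 pallets
  R–Akron: 30 pallets
Total cost = 1575.

1575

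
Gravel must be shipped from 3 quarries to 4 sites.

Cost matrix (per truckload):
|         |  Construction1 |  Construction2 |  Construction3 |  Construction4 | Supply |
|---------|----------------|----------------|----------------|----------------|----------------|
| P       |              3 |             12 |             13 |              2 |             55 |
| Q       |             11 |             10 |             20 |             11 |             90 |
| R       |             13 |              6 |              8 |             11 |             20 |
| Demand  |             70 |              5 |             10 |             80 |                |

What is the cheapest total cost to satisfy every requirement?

A cheapest plan:
  P to Construction4: 55 × 2 = 110
  Q to Construction1: 70 × 11 = 770
  Q to Construction4: 20 × 11 = 220
  R to Construction2: 5 × 6 = 30
  R to Construction3: 10 × 8 = 80
  R to Construction4: 5 × 11 = 55
Total = 110 + 770 + 220 + 30 + 80 + 55 = 1265.

1265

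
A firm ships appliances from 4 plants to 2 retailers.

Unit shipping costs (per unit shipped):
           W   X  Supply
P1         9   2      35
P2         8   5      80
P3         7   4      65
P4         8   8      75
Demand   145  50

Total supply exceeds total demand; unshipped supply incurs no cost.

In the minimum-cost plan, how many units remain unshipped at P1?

Minimum-cost shipments:
  P1 to X: 35 × 2 = 70
  P2 to W: 65 × 8 = 520
  P2 to X: 15 × 5 = 75
  P3 to W: 65 × 7 = 455
  P4 to W: 15 × 8 = 120
Total cost = 1240.
P1 ships 35 of its 35, leaving 0.

0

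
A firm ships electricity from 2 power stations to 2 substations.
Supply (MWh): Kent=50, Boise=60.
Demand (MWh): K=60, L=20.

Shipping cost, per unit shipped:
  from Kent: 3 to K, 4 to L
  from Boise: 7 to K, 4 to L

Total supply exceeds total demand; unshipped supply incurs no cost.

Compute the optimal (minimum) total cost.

300

A cheapest plan:
  Kent–K: 50 MWh
  Boise–K: 10 MWh
  Boise–L: 20 MWh
Total cost = 300.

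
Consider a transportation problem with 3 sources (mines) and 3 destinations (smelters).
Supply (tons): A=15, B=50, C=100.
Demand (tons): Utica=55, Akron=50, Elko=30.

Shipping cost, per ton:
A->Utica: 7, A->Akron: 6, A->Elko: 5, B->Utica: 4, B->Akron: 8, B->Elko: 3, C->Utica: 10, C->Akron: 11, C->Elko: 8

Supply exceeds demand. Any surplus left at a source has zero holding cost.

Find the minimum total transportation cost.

Optimal allocation:
  A to Akron: 15 × 6 = 90
  B to Utica: 50 × 4 = 200
  C to Utica: 5 × 10 = 50
  C to Akron: 35 × 11 = 385
  C to Elko: 30 × 8 = 240
Total = 90 + 200 + 50 + 385 + 240 = 965.
(Supply check: A ships 15; B ships 50; C ships 70.)

965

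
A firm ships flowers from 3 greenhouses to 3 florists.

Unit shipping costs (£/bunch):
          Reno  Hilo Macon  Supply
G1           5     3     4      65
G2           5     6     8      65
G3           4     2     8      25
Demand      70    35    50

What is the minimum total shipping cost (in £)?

630

Optimal allocation:
  G1–Hilo: 15 × £3 = £45
  G1–Macon: 50 × £4 = £200
  G2–Reno: 65 × £5 = £325
  G3–Reno: 5 × £4 = £20
  G3–Hilo: 20 × £2 = £40
Total = 45 + 200 + 325 + 20 + 40 = £630.
(Supply check: G1 ships 65; G2 ships 65; G3 ships 25.)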